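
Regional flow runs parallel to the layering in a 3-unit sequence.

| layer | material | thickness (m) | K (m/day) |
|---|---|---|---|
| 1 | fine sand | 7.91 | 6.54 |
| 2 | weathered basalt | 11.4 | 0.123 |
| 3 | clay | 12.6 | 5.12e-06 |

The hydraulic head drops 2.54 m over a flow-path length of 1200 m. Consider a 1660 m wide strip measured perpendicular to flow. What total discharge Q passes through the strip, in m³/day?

187

Flow is parallel to layering, so each bed carries its own Darcy discharge and the transmissivities add.
Σ(K_i·b_i) = 6.54×7.91 + 0.123×11.4 + 5.12e-06×12.6 = 53.13 m²/day.
Hydraulic gradient i = Δh / L = 2.54 / 1200 = 0.002117.
Q = Σ(K_i·b_i) · W · i = 53.13 × 1660 × 0.002117 = 186.7 m³/day.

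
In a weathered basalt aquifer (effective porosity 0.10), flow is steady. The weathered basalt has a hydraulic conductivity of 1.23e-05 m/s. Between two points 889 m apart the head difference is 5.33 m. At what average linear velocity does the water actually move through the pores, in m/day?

0.0637

Convert K: 1.23e-05 m/s × 86400 = 1.063 m/day.
Hydraulic gradient i = Δh / L = 5.33 / 889 = 0.005996.
Darcy flux q = K · i = 1.063 × 0.005996 = 0.006372 m/day.
Seepage velocity v = q / n_e = 0.006372 / 0.10 = 0.06372 m/day.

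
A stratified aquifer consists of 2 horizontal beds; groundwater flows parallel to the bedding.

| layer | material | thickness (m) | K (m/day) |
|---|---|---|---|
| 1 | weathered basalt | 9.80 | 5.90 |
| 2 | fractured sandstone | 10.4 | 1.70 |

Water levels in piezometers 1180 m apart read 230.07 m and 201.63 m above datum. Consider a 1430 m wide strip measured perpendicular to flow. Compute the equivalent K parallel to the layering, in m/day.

3.74

Flow is parallel to layering, so each bed carries its own Darcy discharge and the transmissivities add.
Σ(K_i·b_i) = 5.90×9.80 + 1.70×10.4 = 75.50 m²/day.
Total thickness b = 20.20 m, so K_eq = Σ(K_i·b_i)/b = 3.738 m/day.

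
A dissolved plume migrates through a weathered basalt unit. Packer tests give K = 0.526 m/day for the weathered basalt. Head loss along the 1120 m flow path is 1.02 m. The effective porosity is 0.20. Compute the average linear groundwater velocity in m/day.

Hydraulic gradient i = Δh / L = 1.02 / 1120 = 0.0009107.
Darcy flux q = K · i = 0.5260 × 0.0009107 = 0.0004790 m/day.
Seepage velocity v = q / n_e = 0.0004790 / 0.20 = 0.002395 m/day.

0.00240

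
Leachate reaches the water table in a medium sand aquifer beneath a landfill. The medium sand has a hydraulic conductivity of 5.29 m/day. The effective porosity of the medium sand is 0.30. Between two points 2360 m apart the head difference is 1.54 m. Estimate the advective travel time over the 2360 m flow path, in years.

562

Hydraulic gradient i = Δh / L = 1.54 / 2360 = 0.0006525.
Darcy flux q = K · i = 5.290 × 0.0006525 = 0.003452 m/day.
Seepage velocity v = q / n_e = 0.003452 / 0.30 = 0.01151 m/day.
Travel time t = L / v = 2360 / 0.01151 = 2.051e+05 days = 561.5 years.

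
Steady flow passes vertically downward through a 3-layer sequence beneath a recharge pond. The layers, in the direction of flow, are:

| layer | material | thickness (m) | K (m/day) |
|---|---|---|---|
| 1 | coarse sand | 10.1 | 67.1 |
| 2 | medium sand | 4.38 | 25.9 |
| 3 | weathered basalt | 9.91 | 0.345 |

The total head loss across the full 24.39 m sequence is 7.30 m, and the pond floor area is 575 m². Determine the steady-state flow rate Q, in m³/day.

Flow is perpendicular to layering, so the layers act in series and the equivalent K is the thickness-weighted harmonic mean.
Total thickness L = 10.1 + 4.38 + 9.91 = 24.39 m.
Σ(b_i/K_i) = 10.1/67.1 + 4.38/25.9 + 9.91/0.345 = 29.04 d.
K_eq = L / Σ(b_i/K_i) = 24.39 / 29.04 = 0.8398 m/day.
Q = K_eq · A · (Δh/L) = 0.8398 × 575 × (7.30/24.39) = 144.5 m³/day.

145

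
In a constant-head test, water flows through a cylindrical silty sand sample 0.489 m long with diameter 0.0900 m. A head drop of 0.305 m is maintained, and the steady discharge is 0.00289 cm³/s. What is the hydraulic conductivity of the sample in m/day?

0.0629

Cross-sectional area A = π·(d/2)² = π × (0.0900/2)² = 0.006362 m².
Convert discharge: 0.00289 cm³/s = 2.890e-09 m³/s.
Darcy's law rearranged: K = Q·L / (A·Δh) = 2.890e-09 × 0.489 / (0.006362 × 0.305) = 7.283e-07 m/s = 0.06293 m/day.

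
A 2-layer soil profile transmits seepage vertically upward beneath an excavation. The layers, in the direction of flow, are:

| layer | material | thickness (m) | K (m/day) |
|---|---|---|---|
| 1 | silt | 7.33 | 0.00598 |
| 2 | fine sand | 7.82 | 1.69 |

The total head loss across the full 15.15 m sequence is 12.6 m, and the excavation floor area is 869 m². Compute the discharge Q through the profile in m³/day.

Flow is perpendicular to layering, so the layers act in series and the equivalent K is the thickness-weighted harmonic mean.
Total thickness L = 7.33 + 7.82 = 15.15 m.
Σ(b_i/K_i) = 7.33/0.00598 + 7.82/1.69 = 1230 d.
K_eq = L / Σ(b_i/K_i) = 15.15 / 1230 = 0.01231 m/day.
Q = K_eq · A · (Δh/L) = 0.01231 × 869 × (12.6/15.15) = 8.899 m³/day.

8.90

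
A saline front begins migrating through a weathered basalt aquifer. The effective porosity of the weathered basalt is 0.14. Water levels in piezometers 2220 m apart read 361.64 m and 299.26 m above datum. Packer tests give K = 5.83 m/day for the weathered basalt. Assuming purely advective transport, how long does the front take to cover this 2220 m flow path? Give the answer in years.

Hydraulic gradient i = (361.64 − 299.26) / 2220 = 62.38 / 2220 = 0.02810.
Darcy flux q = K · i = 5.830 × 0.02810 = 0.1638 m/day.
Seepage velocity v = q / n_e = 0.1638 / 0.14 = 1.170 m/day.
Travel time t = L / v = 2220 / 1.170 = 1897 days = 5.194 years.

5.19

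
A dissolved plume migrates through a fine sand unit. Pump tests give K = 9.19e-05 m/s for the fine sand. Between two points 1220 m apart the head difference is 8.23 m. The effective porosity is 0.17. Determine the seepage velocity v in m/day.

Convert K: 9.19e-05 m/s × 86400 = 7.940 m/day.
Hydraulic gradient i = Δh / L = 8.23 / 1220 = 0.006746.
Darcy flux q = K · i = 7.940 × 0.006746 = 0.05356 m/day.
Seepage velocity v = q / n_e = 0.05356 / 0.17 = 0.3151 m/day.

0.315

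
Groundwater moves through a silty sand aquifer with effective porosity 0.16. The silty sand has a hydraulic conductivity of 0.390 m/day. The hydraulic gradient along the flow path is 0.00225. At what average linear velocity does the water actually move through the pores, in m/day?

Hydraulic gradient i = 0.00225.
Darcy flux q = K · i = 0.3900 × 0.002250 = 0.0008775 m/day.
Seepage velocity v = q / n_e = 0.0008775 / 0.16 = 0.005484 m/day.

0.00548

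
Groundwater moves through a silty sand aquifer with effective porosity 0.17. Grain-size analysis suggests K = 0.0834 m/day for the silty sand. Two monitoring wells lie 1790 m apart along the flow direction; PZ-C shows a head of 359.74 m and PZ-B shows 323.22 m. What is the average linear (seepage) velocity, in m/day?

0.0100

Hydraulic gradient i = (359.74 − 323.22) / 1790 = 36.52 / 1790 = 0.02040.
Darcy flux q = K · i = 0.08340 × 0.02040 = 0.001702 m/day.
Seepage velocity v = q / n_e = 0.001702 / 0.17 = 0.01001 m/day.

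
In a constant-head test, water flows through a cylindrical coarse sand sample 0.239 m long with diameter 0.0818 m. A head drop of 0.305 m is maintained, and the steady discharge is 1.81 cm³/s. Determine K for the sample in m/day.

Cross-sectional area A = π·(d/2)² = π × (0.0818/2)² = 0.005255 m².
Convert discharge: 1.81 cm³/s = 1.810e-06 m³/s.
Darcy's law rearranged: K = Q·L / (A·Δh) = 1.810e-06 × 0.239 / (0.005255 × 0.305) = 0.0002699 m/s = 23.32 m/day.

23.3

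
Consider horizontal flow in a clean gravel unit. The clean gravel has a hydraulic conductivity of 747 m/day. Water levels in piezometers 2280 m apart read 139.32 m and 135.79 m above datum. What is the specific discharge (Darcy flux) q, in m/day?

Hydraulic gradient i = (139.32 − 135.79) / 2280 = 3.53 / 2280 = 0.001548.
Specific discharge q = K · i = 747.0 × 0.001548 = 1.157 m/day.

1.16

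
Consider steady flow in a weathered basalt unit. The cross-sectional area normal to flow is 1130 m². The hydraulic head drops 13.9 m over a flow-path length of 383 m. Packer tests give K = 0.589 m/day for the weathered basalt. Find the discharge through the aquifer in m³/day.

Hydraulic gradient i = Δh / L = 13.9 / 383 = 0.03629.
Darcy's law: Q = K · A · i = 0.5890 × 1130 × 0.03629 = 24.16 m³/day.

24.2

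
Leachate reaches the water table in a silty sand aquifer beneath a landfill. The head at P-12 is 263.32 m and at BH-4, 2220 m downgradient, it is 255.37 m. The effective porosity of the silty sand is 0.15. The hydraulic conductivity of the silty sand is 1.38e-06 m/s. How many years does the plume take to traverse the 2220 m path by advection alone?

2140

Convert K: 1.38e-06 m/s × 86400 = 0.1192 m/day.
Hydraulic gradient i = (263.32 − 255.37) / 2220 = 7.95 / 2220 = 0.003581.
Darcy flux q = K · i = 0.1192 × 0.003581 = 0.0004270 m/day.
Seepage velocity v = q / n_e = 0.0004270 / 0.15 = 0.002847 m/day.
Travel time t = L / v = 2220 / 0.002847 = 7.799e+05 days = 2135 years.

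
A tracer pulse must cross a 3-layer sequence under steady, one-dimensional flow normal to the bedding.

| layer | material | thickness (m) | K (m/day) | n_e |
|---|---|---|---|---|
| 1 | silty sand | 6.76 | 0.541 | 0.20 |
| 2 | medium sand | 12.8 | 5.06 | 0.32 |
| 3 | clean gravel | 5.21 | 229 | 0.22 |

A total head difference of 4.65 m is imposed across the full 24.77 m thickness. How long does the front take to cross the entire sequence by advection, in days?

21.3

With flow normal to the layers, continuity requires the same specific discharge q through every layer.
Σ(b_i/K_i) = 6.76/0.541 + 12.8/5.06 + 5.21/229 = 15.05 d.
q = Δh / Σ(b_i/K_i) = 4.65 / 15.05 = 0.3090 m/day.
In each layer the seepage velocity is v_i = q/n_i, so the layer transit time is t_i = b_i·n_i / q:
  layer 1 (silty sand): t_1 = 6.76 × 0.20 / 0.3090 = 4.375 d
  layer 2 (medium sand): t_2 = 12.8 × 0.32 / 0.3090 = 13.25 d
  layer 3 (clean gravel): t_3 = 5.21 × 0.22 / 0.3090 = 3.709 d
Total t = Σ t_i = 21.34 days.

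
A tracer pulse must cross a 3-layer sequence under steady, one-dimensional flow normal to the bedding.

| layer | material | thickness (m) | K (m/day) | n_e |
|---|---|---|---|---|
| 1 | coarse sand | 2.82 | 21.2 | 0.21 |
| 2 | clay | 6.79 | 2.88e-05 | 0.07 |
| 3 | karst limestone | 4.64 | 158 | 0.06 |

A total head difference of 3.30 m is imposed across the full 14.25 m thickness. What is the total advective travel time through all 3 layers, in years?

263

With flow normal to the layers, continuity requires the same specific discharge q through every layer.
Σ(b_i/K_i) = 2.82/21.2 + 6.79/2.88e-05 + 4.64/158 = 2.358e+05 d.
q = Δh / Σ(b_i/K_i) = 3.30 / 2.358e+05 = 1.400e-05 m/day.
In each layer the seepage velocity is v_i = q/n_i, so the layer transit time is t_i = b_i·n_i / q:
  layer 1 (coarse sand): t_1 = 2.82 × 0.21 / 1.400e-05 = 42309 d
  layer 2 (clay): t_2 = 6.79 × 0.07 / 1.400e-05 = 33957 d
  layer 3 (karst limestone): t_3 = 4.64 × 0.06 / 1.400e-05 = 19890 d
Total t = Σ t_i = 96156 days = 263.3 years.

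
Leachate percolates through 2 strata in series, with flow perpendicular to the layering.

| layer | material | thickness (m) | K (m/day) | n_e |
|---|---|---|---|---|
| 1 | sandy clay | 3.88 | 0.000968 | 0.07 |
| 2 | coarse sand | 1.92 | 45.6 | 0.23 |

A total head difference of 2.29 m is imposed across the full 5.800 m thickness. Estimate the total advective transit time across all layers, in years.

3.42

With flow normal to the layers, continuity requires the same specific discharge q through every layer.
Σ(b_i/K_i) = 3.88/0.000968 + 1.92/45.6 = 4008 d.
q = Δh / Σ(b_i/K_i) = 2.29 / 4008 = 0.0005713 m/day.
In each layer the seepage velocity is v_i = q/n_i, so the layer transit time is t_i = b_i·n_i / q:
  layer 1 (sandy clay): t_1 = 3.88 × 0.07 / 0.0005713 = 475.4 d
  layer 2 (coarse sand): t_2 = 1.92 × 0.23 / 0.0005713 = 773.0 d
Total t = Σ t_i = 1248 days = 3.418 years.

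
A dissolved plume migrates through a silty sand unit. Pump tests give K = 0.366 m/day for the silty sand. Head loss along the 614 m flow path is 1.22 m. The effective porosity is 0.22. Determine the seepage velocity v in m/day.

Hydraulic gradient i = Δh / L = 1.22 / 614 = 0.001987.
Darcy flux q = K · i = 0.3660 × 0.001987 = 0.0007272 m/day.
Seepage velocity v = q / n_e = 0.0007272 / 0.22 = 0.003306 m/day.

0.00331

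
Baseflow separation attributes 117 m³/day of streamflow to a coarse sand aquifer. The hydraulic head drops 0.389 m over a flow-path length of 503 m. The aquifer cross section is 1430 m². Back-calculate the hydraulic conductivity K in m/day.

Hydraulic gradient i = Δh / L = 0.389 / 503 = 0.0007734.
From Q = K·A·i, K = Q / (A·i) = 117 / (1430 × 0.0007734) = 105.8 m/day.

106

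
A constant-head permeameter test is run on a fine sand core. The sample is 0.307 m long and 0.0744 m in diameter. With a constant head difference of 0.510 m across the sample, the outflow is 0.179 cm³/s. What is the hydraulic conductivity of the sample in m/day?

2.14

Cross-sectional area A = π·(d/2)² = π × (0.0744/2)² = 0.004347 m².
Convert discharge: 0.179 cm³/s = 1.790e-07 m³/s.
Darcy's law rearranged: K = Q·L / (A·Δh) = 1.790e-07 × 0.307 / (0.004347 × 0.510) = 2.478e-05 m/s = 2.141 m/day.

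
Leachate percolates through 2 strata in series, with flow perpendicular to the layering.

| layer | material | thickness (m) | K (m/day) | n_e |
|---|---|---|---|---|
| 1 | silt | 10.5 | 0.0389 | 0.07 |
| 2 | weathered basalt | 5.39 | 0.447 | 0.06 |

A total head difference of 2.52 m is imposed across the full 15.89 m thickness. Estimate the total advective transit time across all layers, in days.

With flow normal to the layers, continuity requires the same specific discharge q through every layer.
Σ(b_i/K_i) = 10.5/0.0389 + 5.39/0.447 = 282.0 d.
q = Δh / Σ(b_i/K_i) = 2.52 / 282.0 = 0.008937 m/day.
In each layer the seepage velocity is v_i = q/n_i, so the layer transit time is t_i = b_i·n_i / q:
  layer 1 (silt): t_1 = 10.5 × 0.07 / 0.008937 = 82.24 d
  layer 2 (weathered basalt): t_2 = 5.39 × 0.06 / 0.008937 = 36.19 d
Total t = Σ t_i = 118.4 days.

118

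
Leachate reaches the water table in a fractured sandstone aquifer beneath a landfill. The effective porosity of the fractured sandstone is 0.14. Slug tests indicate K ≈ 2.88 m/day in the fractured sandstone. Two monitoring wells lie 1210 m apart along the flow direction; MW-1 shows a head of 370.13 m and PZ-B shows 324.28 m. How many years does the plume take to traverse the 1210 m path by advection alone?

4.25

Hydraulic gradient i = (370.13 − 324.28) / 1210 = 45.85 / 1210 = 0.03789.
Darcy flux q = K · i = 2.880 × 0.03789 = 0.1091 m/day.
Seepage velocity v = q / n_e = 0.1091 / 0.14 = 0.7795 m/day.
Travel time t = L / v = 1210 / 0.7795 = 1552 days = 4.250 years.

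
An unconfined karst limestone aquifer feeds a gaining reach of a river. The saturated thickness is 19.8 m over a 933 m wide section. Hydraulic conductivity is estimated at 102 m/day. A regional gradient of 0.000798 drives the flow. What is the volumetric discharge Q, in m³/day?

Cross-sectional area A = 933 × 19.8 = 18473 m².
Hydraulic gradient i = 0.000798.
Darcy's law: Q = K · A · i = 102.0 × 18473 × 0.0007980 = 1504 m³/day.

1500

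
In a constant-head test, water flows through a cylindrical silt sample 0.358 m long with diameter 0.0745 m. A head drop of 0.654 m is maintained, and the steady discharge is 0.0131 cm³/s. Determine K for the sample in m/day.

Cross-sectional area A = π·(d/2)² = π × (0.0745/2)² = 0.004359 m².
Convert discharge: 0.0131 cm³/s = 1.310e-08 m³/s.
Darcy's law rearranged: K = Q·L / (A·Δh) = 1.310e-08 × 0.358 / (0.004359 × 0.654) = 1.645e-06 m/s = 0.1421 m/day.

0.142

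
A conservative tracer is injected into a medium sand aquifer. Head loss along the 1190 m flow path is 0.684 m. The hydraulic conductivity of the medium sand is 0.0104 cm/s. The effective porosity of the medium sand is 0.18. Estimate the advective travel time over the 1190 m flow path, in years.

114

Convert K: 0.0104 cm/s × 864 = 8.986 m/day.
Hydraulic gradient i = Δh / L = 0.684 / 1190 = 0.0005748.
Darcy flux q = K · i = 8.986 × 0.0005748 = 0.005165 m/day.
Seepage velocity v = q / n_e = 0.005165 / 0.18 = 0.02869 m/day.
Travel time t = L / v = 1190 / 0.02869 = 41473 days = 113.5 years.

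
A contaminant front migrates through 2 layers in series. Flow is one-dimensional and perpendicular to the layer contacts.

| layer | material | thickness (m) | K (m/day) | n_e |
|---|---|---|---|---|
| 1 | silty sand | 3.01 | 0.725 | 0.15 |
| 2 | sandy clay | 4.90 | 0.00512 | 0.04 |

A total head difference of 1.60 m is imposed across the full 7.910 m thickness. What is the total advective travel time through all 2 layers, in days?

389

With flow normal to the layers, continuity requires the same specific discharge q through every layer.
Σ(b_i/K_i) = 3.01/0.725 + 4.90/0.00512 = 961.2 d.
q = Δh / Σ(b_i/K_i) = 1.60 / 961.2 = 0.001665 m/day.
In each layer the seepage velocity is v_i = q/n_i, so the layer transit time is t_i = b_i·n_i / q:
  layer 1 (silty sand): t_1 = 3.01 × 0.15 / 0.001665 = 271.2 d
  layer 2 (sandy clay): t_2 = 4.90 × 0.04 / 0.001665 = 117.7 d
Total t = Σ t_i = 389.0 days.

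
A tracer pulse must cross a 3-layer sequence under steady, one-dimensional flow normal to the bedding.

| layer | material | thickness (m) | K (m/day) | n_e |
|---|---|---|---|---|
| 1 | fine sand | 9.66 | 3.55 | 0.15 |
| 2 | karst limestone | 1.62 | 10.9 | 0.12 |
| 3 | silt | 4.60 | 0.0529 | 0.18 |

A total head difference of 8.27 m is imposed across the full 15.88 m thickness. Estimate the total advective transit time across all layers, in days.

With flow normal to the layers, continuity requires the same specific discharge q through every layer.
Σ(b_i/K_i) = 9.66/3.55 + 1.62/10.9 + 4.60/0.0529 = 89.83 d.
q = Δh / Σ(b_i/K_i) = 8.27 / 89.83 = 0.09207 m/day.
In each layer the seepage velocity is v_i = q/n_i, so the layer transit time is t_i = b_i·n_i / q:
  layer 1 (fine sand): t_1 = 9.66 × 0.15 / 0.09207 = 15.74 d
  layer 2 (karst limestone): t_2 = 1.62 × 0.12 / 0.09207 = 2.112 d
  layer 3 (silt): t_3 = 4.60 × 0.18 / 0.09207 = 8.993 d
Total t = Σ t_i = 26.84 days.

26.8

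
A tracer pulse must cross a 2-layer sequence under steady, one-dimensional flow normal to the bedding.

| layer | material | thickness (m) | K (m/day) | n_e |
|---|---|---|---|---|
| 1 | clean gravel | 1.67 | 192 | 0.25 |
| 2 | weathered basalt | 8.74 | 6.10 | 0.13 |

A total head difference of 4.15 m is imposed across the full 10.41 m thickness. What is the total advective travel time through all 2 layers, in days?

0.540

With flow normal to the layers, continuity requires the same specific discharge q through every layer.
Σ(b_i/K_i) = 1.67/192 + 8.74/6.10 = 1.441 d.
q = Δh / Σ(b_i/K_i) = 4.15 / 1.441 = 2.879 m/day.
In each layer the seepage velocity is v_i = q/n_i, so the layer transit time is t_i = b_i·n_i / q:
  layer 1 (clean gravel): t_1 = 1.67 × 0.25 / 2.879 = 0.1450 d
  layer 2 (weathered basalt): t_2 = 8.74 × 0.13 / 2.879 = 0.3947 d
Total t = Σ t_i = 0.5397 days.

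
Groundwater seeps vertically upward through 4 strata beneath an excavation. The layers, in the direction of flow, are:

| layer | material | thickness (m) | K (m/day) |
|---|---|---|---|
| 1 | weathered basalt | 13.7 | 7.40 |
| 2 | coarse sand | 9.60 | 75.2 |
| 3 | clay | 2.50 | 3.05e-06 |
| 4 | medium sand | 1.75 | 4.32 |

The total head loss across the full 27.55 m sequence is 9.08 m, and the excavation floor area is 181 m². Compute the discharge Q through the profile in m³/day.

Flow is perpendicular to layering, so the layers act in series and the equivalent K is the thickness-weighted harmonic mean.
Total thickness L = 13.7 + 9.60 + 2.50 + 1.75 = 27.55 m.
Σ(b_i/K_i) = 13.7/7.40 + 9.60/75.2 + 2.50/3.05e-06 + 1.75/4.32 = 8.197e+05 d.
K_eq = L / Σ(b_i/K_i) = 27.55 / 8.197e+05 = 3.361e-05 m/day.
Q = K_eq · A · (Δh/L) = 3.361e-05 × 181 × (9.08/27.55) = 0.002005 m³/day.

0.00201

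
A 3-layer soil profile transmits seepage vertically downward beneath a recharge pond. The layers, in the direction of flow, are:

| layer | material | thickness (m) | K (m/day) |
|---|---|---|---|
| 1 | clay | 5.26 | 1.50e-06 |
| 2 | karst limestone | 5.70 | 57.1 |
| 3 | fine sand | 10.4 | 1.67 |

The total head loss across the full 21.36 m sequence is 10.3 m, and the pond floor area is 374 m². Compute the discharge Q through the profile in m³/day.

0.00110

Flow is perpendicular to layering, so the layers act in series and the equivalent K is the thickness-weighted harmonic mean.
Total thickness L = 5.26 + 5.70 + 10.4 = 21.36 m.
Σ(b_i/K_i) = 5.26/1.50e-06 + 5.70/57.1 + 10.4/1.67 = 3.507e+06 d.
K_eq = L / Σ(b_i/K_i) = 21.36 / 3.507e+06 = 6.091e-06 m/day.
Q = K_eq · A · (Δh/L) = 6.091e-06 × 374 × (10.3/21.36) = 0.001099 m³/day.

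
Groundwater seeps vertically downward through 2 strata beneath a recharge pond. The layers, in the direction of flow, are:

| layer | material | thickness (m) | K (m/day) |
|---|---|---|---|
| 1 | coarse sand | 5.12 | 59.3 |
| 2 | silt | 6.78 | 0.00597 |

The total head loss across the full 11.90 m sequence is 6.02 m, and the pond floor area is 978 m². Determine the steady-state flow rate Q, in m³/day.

5.18

Flow is perpendicular to layering, so the layers act in series and the equivalent K is the thickness-weighted harmonic mean.
Total thickness L = 5.12 + 6.78 = 11.90 m.
Σ(b_i/K_i) = 5.12/59.3 + 6.78/0.00597 = 1136 d.
K_eq = L / Σ(b_i/K_i) = 11.90 / 1136 = 0.01048 m/day.
Q = K_eq · A · (Δh/L) = 0.01048 × 978 × (6.02/11.90) = 5.184 m³/day.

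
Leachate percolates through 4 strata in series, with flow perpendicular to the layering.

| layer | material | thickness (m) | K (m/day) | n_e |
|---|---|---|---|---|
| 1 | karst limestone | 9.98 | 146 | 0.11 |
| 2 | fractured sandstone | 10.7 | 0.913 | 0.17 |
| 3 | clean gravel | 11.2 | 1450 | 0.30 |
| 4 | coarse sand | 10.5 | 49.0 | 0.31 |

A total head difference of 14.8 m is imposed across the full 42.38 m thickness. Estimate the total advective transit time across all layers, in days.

7.73

With flow normal to the layers, continuity requires the same specific discharge q through every layer.
Σ(b_i/K_i) = 9.98/146 + 10.7/0.913 + 11.2/1450 + 10.5/49.0 = 12.01 d.
q = Δh / Σ(b_i/K_i) = 14.8 / 12.01 = 1.232 m/day.
In each layer the seepage velocity is v_i = q/n_i, so the layer transit time is t_i = b_i·n_i / q:
  layer 1 (karst limestone): t_1 = 9.98 × 0.11 / 1.232 = 0.8908 d
  layer 2 (fractured sandstone): t_2 = 10.7 × 0.17 / 1.232 = 1.476 d
  layer 3 (clean gravel): t_3 = 11.2 × 0.30 / 1.232 = 2.727 d
  layer 4 (coarse sand): t_4 = 10.5 × 0.31 / 1.232 = 2.641 d
Total t = Σ t_i = 7.735 days.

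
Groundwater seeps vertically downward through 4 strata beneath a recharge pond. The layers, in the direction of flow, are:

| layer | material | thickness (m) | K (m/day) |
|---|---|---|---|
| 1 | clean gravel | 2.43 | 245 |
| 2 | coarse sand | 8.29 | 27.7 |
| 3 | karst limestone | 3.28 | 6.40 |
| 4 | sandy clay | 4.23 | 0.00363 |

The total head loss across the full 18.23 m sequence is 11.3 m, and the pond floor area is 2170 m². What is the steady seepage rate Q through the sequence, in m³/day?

Flow is perpendicular to layering, so the layers act in series and the equivalent K is the thickness-weighted harmonic mean.
Total thickness L = 2.43 + 8.29 + 3.28 + 4.23 = 18.23 m.
Σ(b_i/K_i) = 2.43/245 + 8.29/27.7 + 3.28/6.40 + 4.23/0.00363 = 1166 d.
K_eq = L / Σ(b_i/K_i) = 18.23 / 1166 = 0.01563 m/day.
Q = K_eq · A · (Δh/L) = 0.01563 × 2170 × (11.3/18.23) = 21.03 m³/day.

21.0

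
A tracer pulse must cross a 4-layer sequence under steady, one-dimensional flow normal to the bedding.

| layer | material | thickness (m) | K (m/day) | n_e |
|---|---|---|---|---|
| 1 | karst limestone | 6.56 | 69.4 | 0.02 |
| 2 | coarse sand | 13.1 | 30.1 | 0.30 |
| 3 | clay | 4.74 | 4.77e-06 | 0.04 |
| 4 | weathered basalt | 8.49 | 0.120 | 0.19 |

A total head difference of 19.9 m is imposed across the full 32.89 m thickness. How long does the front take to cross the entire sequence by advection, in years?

802

With flow normal to the layers, continuity requires the same specific discharge q through every layer.
Σ(b_i/K_i) = 6.56/69.4 + 13.1/30.1 + 4.74/4.77e-06 + 8.49/0.120 = 9.938e+05 d.
q = Δh / Σ(b_i/K_i) = 19.9 / 9.938e+05 = 2.002e-05 m/day.
In each layer the seepage velocity is v_i = q/n_i, so the layer transit time is t_i = b_i·n_i / q:
  layer 1 (karst limestone): t_1 = 6.56 × 0.02 / 2.002e-05 = 6552 d
  layer 2 (coarse sand): t_2 = 13.1 × 0.30 / 2.002e-05 = 1.963e+05 d
  layer 3 (clay): t_3 = 4.74 × 0.04 / 2.002e-05 = 9468 d
  layer 4 (weathered basalt): t_4 = 8.49 × 0.19 / 2.002e-05 = 80556 d
Total t = Σ t_i = 2.928e+05 days = 801.7 years.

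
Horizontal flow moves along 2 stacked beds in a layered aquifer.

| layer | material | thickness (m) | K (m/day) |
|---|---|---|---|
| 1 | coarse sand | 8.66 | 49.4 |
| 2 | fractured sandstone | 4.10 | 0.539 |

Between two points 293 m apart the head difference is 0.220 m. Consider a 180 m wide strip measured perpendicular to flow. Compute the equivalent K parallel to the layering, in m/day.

33.7

Flow is parallel to layering, so each bed carries its own Darcy discharge and the transmissivities add.
Σ(K_i·b_i) = 49.4×8.66 + 0.539×4.10 = 430.0 m²/day.
Total thickness b = 12.76 m, so K_eq = Σ(K_i·b_i)/b = 33.70 m/day.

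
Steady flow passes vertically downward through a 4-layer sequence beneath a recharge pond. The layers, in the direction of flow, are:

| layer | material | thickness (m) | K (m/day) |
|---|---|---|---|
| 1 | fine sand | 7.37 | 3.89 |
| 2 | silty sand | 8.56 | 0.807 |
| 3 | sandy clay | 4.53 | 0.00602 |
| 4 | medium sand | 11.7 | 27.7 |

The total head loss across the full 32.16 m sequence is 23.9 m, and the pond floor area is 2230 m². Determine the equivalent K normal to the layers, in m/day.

Flow is perpendicular to layering, so the layers act in series and the equivalent K is the thickness-weighted harmonic mean.
Total thickness L = 7.37 + 8.56 + 4.53 + 11.7 = 32.16 m.
Σ(b_i/K_i) = 7.37/3.89 + 8.56/0.807 + 4.53/0.00602 + 11.7/27.7 = 765.4 d.
K_eq = L / Σ(b_i/K_i) = 32.16 / 765.4 = 0.04202 m/day.

0.0420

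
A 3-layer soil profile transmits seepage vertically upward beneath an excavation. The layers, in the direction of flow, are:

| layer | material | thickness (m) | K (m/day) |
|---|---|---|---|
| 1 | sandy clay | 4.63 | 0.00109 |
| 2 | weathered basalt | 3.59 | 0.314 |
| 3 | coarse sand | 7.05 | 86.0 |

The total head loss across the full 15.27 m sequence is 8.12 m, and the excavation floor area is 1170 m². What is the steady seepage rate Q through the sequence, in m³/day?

2.23

Flow is perpendicular to layering, so the layers act in series and the equivalent K is the thickness-weighted harmonic mean.
Total thickness L = 4.63 + 3.59 + 7.05 = 15.27 m.
Σ(b_i/K_i) = 4.63/0.00109 + 3.59/0.314 + 7.05/86.0 = 4259 d.
K_eq = L / Σ(b_i/K_i) = 15.27 / 4259 = 0.003585 m/day.
Q = K_eq · A · (Δh/L) = 0.003585 × 1170 × (8.12/15.27) = 2.231 m³/day.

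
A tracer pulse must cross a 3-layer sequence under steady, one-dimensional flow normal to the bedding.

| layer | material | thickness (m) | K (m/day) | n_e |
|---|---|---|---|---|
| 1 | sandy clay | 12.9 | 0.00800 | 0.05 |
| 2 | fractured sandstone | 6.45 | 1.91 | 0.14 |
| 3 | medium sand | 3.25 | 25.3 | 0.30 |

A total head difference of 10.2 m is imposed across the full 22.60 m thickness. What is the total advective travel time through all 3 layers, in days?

400

With flow normal to the layers, continuity requires the same specific discharge q through every layer.
Σ(b_i/K_i) = 12.9/0.00800 + 6.45/1.91 + 3.25/25.3 = 1616 d.
q = Δh / Σ(b_i/K_i) = 10.2 / 1616 = 0.006312 m/day.
In each layer the seepage velocity is v_i = q/n_i, so the layer transit time is t_i = b_i·n_i / q:
  layer 1 (sandy clay): t_1 = 12.9 × 0.05 / 0.006312 = 102.2 d
  layer 2 (fractured sandstone): t_2 = 6.45 × 0.14 / 0.006312 = 143.1 d
  layer 3 (medium sand): t_3 = 3.25 × 0.30 / 0.006312 = 154.5 d
Total t = Σ t_i = 399.7 days.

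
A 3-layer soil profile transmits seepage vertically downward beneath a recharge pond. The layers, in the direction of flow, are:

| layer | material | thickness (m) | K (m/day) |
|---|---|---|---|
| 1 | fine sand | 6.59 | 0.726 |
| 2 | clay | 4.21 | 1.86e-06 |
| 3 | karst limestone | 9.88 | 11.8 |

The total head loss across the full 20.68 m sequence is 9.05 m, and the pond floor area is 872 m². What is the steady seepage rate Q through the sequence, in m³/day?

0.00349

Flow is perpendicular to layering, so the layers act in series and the equivalent K is the thickness-weighted harmonic mean.
Total thickness L = 6.59 + 4.21 + 9.88 = 20.68 m.
Σ(b_i/K_i) = 6.59/0.726 + 4.21/1.86e-06 + 9.88/11.8 = 2.263e+06 d.
K_eq = L / Σ(b_i/K_i) = 20.68 / 2.263e+06 = 9.136e-06 m/day.
Q = K_eq · A · (Δh/L) = 9.136e-06 × 872 × (9.05/20.68) = 0.003487 m³/day.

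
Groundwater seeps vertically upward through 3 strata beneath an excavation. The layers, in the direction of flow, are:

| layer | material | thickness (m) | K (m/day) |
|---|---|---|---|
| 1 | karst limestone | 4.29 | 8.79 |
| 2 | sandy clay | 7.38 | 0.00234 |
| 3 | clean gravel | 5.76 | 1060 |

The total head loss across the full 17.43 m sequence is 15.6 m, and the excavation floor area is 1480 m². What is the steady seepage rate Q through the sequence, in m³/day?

Flow is perpendicular to layering, so the layers act in series and the equivalent K is the thickness-weighted harmonic mean.
Total thickness L = 4.29 + 7.38 + 5.76 = 17.43 m.
Σ(b_i/K_i) = 4.29/8.79 + 7.38/0.00234 + 5.76/1060 = 3154 d.
K_eq = L / Σ(b_i/K_i) = 17.43 / 3154 = 0.005526 m/day.
Q = K_eq · A · (Δh/L) = 0.005526 × 1480 × (15.6/17.43) = 7.319 m³/day.

7.32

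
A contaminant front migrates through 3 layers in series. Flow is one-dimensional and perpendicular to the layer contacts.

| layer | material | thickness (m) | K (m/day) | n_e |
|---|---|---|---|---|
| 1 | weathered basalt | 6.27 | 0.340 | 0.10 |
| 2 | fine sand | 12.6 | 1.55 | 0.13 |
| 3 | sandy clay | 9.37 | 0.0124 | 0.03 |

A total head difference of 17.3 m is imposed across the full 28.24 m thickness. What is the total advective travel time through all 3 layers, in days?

115

With flow normal to the layers, continuity requires the same specific discharge q through every layer.
Σ(b_i/K_i) = 6.27/0.340 + 12.6/1.55 + 9.37/0.0124 = 782.2 d.
q = Δh / Σ(b_i/K_i) = 17.3 / 782.2 = 0.02212 m/day.
In each layer the seepage velocity is v_i = q/n_i, so the layer transit time is t_i = b_i·n_i / q:
  layer 1 (weathered basalt): t_1 = 6.27 × 0.10 / 0.02212 = 28.35 d
  layer 2 (fine sand): t_2 = 12.6 × 0.13 / 0.02212 = 74.06 d
  layer 3 (sandy clay): t_3 = 9.37 × 0.03 / 0.02212 = 12.71 d
Total t = Σ t_i = 115.1 days.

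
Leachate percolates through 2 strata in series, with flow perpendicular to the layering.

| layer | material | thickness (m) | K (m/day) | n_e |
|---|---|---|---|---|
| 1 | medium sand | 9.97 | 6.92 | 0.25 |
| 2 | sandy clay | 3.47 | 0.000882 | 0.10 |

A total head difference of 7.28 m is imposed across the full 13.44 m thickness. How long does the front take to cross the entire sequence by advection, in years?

With flow normal to the layers, continuity requires the same specific discharge q through every layer.
Σ(b_i/K_i) = 9.97/6.92 + 3.47/0.000882 = 3936 d.
q = Δh / Σ(b_i/K_i) = 7.28 / 3936 = 0.001850 m/day.
In each layer the seepage velocity is v_i = q/n_i, so the layer transit time is t_i = b_i·n_i / q:
  layer 1 (medium sand): t_1 = 9.97 × 0.25 / 0.001850 = 1347 d
  layer 2 (sandy clay): t_2 = 3.47 × 0.10 / 0.001850 = 187.6 d
Total t = Σ t_i = 1535 days = 4.203 years.

4.20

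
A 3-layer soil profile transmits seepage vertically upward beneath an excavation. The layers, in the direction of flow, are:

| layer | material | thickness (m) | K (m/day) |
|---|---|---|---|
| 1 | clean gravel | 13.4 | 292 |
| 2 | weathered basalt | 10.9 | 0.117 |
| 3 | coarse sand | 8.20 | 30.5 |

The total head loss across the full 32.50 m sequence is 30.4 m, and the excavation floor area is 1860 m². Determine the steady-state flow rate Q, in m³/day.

605

Flow is perpendicular to layering, so the layers act in series and the equivalent K is the thickness-weighted harmonic mean.
Total thickness L = 13.4 + 10.9 + 8.20 = 32.50 m.
Σ(b_i/K_i) = 13.4/292 + 10.9/0.117 + 8.20/30.5 = 93.48 d.
K_eq = L / Σ(b_i/K_i) = 32.50 / 93.48 = 0.3477 m/day.
Q = K_eq · A · (Δh/L) = 0.3477 × 1860 × (30.4/32.50) = 604.9 m³/day.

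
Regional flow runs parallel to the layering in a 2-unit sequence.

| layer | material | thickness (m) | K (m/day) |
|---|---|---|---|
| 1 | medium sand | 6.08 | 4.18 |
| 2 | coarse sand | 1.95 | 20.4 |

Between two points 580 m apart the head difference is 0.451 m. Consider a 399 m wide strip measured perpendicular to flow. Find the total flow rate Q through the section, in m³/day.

20.2

Flow is parallel to layering, so each bed carries its own Darcy discharge and the transmissivities add.
Σ(K_i·b_i) = 4.18×6.08 + 20.4×1.95 = 65.19 m²/day.
Hydraulic gradient i = Δh / L = 0.451 / 580 = 0.0007776.
Q = Σ(K_i·b_i) · W · i = 65.19 × 399 × 0.0007776 = 20.23 m³/day.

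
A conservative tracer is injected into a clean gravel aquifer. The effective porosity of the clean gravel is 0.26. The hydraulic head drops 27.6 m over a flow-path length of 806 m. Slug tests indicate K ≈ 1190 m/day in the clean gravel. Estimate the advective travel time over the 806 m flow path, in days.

Hydraulic gradient i = Δh / L = 27.6 / 806 = 0.03424.
Darcy flux q = K · i = 1190 × 0.03424 = 40.75 m/day.
Seepage velocity v = q / n_e = 40.75 / 0.26 = 156.7 m/day.
Travel time t = L / v = 806 / 156.7 = 5.143 days.

5.14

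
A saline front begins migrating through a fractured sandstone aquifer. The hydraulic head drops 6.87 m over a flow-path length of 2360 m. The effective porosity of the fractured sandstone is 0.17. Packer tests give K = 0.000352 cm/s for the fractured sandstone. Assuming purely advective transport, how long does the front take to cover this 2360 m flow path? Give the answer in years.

Convert K: 0.000352 cm/s × 864 = 0.3041 m/day.
Hydraulic gradient i = Δh / L = 6.87 / 2360 = 0.002911.
Darcy flux q = K · i = 0.3041 × 0.002911 = 0.0008853 m/day.
Seepage velocity v = q / n_e = 0.0008853 / 0.17 = 0.005208 m/day.
Travel time t = L / v = 2360 / 0.005208 = 4.532e+05 days = 1241 years.

1240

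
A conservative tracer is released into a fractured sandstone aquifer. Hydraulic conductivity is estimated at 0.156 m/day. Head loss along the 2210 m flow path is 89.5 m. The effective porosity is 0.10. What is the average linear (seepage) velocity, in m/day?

0.0632

Hydraulic gradient i = Δh / L = 89.5 / 2210 = 0.04050.
Darcy flux q = K · i = 0.1560 × 0.04050 = 0.006318 m/day.
Seepage velocity v = q / n_e = 0.006318 / 0.10 = 0.06318 m/day.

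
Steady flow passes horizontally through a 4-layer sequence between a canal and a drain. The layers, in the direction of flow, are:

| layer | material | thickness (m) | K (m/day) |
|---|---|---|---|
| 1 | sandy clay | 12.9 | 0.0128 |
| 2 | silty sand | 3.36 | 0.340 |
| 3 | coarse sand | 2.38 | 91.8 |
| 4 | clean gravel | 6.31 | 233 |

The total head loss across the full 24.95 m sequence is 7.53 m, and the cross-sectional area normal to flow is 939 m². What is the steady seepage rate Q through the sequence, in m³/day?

Flow is perpendicular to layering, so the layers act in series and the equivalent K is the thickness-weighted harmonic mean.
Total thickness L = 12.9 + 3.36 + 2.38 + 6.31 = 24.95 m.
Σ(b_i/K_i) = 12.9/0.0128 + 3.36/0.340 + 2.38/91.8 + 6.31/233 = 1018 d.
K_eq = L / Σ(b_i/K_i) = 24.95 / 1018 = 0.02451 m/day.
Q = K_eq · A · (Δh/L) = 0.02451 × 939 × (7.53/24.95) = 6.947 m³/day.

6.95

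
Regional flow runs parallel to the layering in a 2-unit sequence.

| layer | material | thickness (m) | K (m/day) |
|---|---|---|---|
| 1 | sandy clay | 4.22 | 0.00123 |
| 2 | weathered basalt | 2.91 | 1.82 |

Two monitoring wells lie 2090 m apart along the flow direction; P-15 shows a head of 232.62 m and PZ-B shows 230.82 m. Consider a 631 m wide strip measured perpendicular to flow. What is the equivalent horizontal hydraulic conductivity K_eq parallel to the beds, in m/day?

Flow is parallel to layering, so each bed carries its own Darcy discharge and the transmissivities add.
Σ(K_i·b_i) = 0.00123×4.22 + 1.82×2.91 = 5.301 m²/day.
Total thickness b = 7.130 m, so K_eq = Σ(K_i·b_i)/b = 0.7435 m/day.

0.744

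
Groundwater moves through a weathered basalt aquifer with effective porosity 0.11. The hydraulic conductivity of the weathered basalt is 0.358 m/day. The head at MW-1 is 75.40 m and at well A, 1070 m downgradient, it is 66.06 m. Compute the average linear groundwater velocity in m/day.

0.0284

Hydraulic gradient i = (75.40 − 66.06) / 1070 = 9.34 / 1070 = 0.008729.
Darcy flux q = K · i = 0.3580 × 0.008729 = 0.003125 m/day.
Seepage velocity v = q / n_e = 0.003125 / 0.11 = 0.02841 m/day.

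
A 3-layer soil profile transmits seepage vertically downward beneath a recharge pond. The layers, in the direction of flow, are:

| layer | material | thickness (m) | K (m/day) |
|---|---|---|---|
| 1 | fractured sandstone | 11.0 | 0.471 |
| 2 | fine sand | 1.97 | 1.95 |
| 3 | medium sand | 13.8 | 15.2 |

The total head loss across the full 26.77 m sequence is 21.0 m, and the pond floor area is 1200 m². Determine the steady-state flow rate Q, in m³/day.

997

Flow is perpendicular to layering, so the layers act in series and the equivalent K is the thickness-weighted harmonic mean.
Total thickness L = 11.0 + 1.97 + 13.8 = 26.77 m.
Σ(b_i/K_i) = 11.0/0.471 + 1.97/1.95 + 13.8/15.2 = 25.27 d.
K_eq = L / Σ(b_i/K_i) = 26.77 / 25.27 = 1.059 m/day.
Q = K_eq · A · (Δh/L) = 1.059 × 1200 × (21.0/26.77) = 997.1 m³/day.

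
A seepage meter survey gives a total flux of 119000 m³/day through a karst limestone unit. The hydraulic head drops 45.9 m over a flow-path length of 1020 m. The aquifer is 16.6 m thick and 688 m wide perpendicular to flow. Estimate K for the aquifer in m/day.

232

Cross-sectional area A = 688 × 16.6 = 11421 m².
Hydraulic gradient i = Δh / L = 45.9 / 1020 = 0.04500.
From Q = K·A·i, K = Q / (A·i) = 119000 / (11421 × 0.04500) = 231.5 m/day.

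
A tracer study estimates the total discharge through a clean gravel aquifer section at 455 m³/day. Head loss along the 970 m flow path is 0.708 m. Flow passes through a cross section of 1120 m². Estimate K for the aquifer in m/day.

557

Hydraulic gradient i = Δh / L = 0.708 / 970 = 0.0007299.
From Q = K·A·i, K = Q / (A·i) = 455 / (1120 × 0.0007299) = 556.6 m/day.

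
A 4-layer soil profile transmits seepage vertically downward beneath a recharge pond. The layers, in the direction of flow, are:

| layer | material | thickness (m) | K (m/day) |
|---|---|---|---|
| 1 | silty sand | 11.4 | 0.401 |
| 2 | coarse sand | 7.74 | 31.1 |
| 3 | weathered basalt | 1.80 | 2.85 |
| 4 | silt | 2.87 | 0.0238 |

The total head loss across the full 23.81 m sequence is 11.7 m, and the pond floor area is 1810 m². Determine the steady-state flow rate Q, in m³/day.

Flow is perpendicular to layering, so the layers act in series and the equivalent K is the thickness-weighted harmonic mean.
Total thickness L = 11.4 + 7.74 + 1.80 + 2.87 = 23.81 m.
Σ(b_i/K_i) = 11.4/0.401 + 7.74/31.1 + 1.80/2.85 + 2.87/0.0238 = 149.9 d.
K_eq = L / Σ(b_i/K_i) = 23.81 / 149.9 = 0.1588 m/day.
Q = K_eq · A · (Δh/L) = 0.1588 × 1810 × (11.7/23.81) = 141.3 m³/day.

141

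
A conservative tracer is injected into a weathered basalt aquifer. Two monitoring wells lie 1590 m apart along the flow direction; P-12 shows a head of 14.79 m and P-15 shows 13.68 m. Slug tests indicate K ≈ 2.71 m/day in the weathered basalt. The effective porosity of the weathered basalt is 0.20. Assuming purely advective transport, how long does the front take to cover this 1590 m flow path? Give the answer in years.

460

Hydraulic gradient i = (14.79 − 13.68) / 1590 = 1.11 / 1590 = 0.0006981.
Darcy flux q = K · i = 2.710 × 0.0006981 = 0.001892 m/day.
Seepage velocity v = q / n_e = 0.001892 / 0.20 = 0.009459 m/day.
Travel time t = L / v = 1590 / 0.009459 = 1.681e+05 days = 460.2 years.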